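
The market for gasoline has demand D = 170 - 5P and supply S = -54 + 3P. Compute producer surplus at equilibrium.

Producer surplus = 150

Equilibrium: 170 - 5P = -54 + 3P gives P* = 28, Q* = 30.
Supply starts at P = 18 (where S = 0).
PS = ½(28 − 18)(30) = 150.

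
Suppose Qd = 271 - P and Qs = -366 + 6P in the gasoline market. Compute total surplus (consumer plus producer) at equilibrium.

Total surplus = 18900

Equilibrium: 271 - P = -366 + 6P gives P* = 91, Q* = 180.
Demand choke price: P = 271; supply starts at P = 61.
CS = ½(271 − 91)(180) = 16200; PS = ½(91 − 61)(180) = 2700.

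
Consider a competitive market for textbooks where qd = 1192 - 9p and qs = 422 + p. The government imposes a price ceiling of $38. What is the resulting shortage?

Shortage = 390

Equilibrium price would be p* = 77, so the ceiling at 38 binds.
At p = 38: qd = 1192 − 9(38) = 850, qs = 422 + 1(38) = 460.
Shortage = 850 − 460 = 390.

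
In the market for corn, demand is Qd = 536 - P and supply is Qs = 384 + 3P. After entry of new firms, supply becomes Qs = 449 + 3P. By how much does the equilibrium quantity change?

ΔQ = 16.25

Original equilibrium: P* = 38, Q* = 498.
New equilibrium: 536 - P = 449 + 3P, so 87 = 4P and P' = 21.75; Q' = 536 − 1(21.75) = 514.25.
Change in quantity: 514.25 − 498 = 16.25.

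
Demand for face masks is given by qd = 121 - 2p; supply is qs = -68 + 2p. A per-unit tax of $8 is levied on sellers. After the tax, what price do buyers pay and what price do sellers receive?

Buyers pay $51.25, sellers receive $43.25

Pre-tax equilibrium: p* = 47.25, q* = 26.5.
Tax on sellers shifts supply to qs = -68 + 2(p − 8) = -84 + 2p.
121 - 2p = -84 + 2p gives buyer price pb = 51.25; sellers receive ps = 51.25 − 8 = 43.25.
New quantity: q = 121 − 2(51.25) = 18.5.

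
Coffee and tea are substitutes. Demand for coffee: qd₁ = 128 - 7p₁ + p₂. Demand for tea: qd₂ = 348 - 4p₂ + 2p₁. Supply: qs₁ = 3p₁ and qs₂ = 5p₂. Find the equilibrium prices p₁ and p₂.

p₁ = 375/22, p₂ = 467/11

Market 1: 128 - 7p₁ + p₂ = 3p₁ → 10p₁ - p₂ = 128.
Market 2: 9p₂ - 2p₁ = 348.
Eliminating p₂: 9×(1) + 1×(2) gives 88p₁ = 1500, so p₁ = 375/22.
Back-substitute into (2): p₂ = (348 + 2×375/22) / 9 = 467/11.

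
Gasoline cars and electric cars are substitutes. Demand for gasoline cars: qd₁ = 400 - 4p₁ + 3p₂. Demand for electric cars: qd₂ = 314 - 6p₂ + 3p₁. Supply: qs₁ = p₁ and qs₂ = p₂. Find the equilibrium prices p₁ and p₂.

Market 1: 400 - 4p₁ + 3p₂ = p₁ → 5p₁ - 3p₂ = 400.
Market 2: 7p₂ - 3p₁ = 314.
Eliminating p₂: 7×(1) + 3×(2) gives 26p₁ = 3742, so p₁ = 1871/13.
Back-substitute into (2): p₂ = (314 + 3×1871/13) / 7 = 1385/13.

p₁ = 1871/13, p₂ = 1385/13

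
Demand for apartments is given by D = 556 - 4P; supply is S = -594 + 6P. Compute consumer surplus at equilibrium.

Equilibrium: 556 - 4P = -594 + 6P gives P* = 115, Q* = 96.
Demand choke price (D = 0): P = 139.
CS = ½(139 − 115)(96) = 1152.

Consumer surplus = 1152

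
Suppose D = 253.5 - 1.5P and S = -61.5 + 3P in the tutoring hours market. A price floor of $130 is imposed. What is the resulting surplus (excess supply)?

Equilibrium price would be P* = 70, so the floor at 130 binds.
At P = 130: D = 58.5, S = 328.5.
Surplus = 328.5 − 58.5 = 270.

Surplus = 270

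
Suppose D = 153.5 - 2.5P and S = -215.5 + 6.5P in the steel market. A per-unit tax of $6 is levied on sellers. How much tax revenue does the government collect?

Tax revenue = 241

Pre-tax equilibrium: P* = 41, Q* = 51.
Tax on sellers shifts supply to S = -215.5 + 6.5(P − 6) = -254.5 + 6.5P.
153.5 - 2.5P = -254.5 + 6.5P gives buyer price Pb = 136/3; sellers receive Ps = 136/3 − 6 = 118/3.
New quantity: Q = 153.5 − 2.5(136/3) = 241/6.
Revenue = 6 × 241/6 = 241.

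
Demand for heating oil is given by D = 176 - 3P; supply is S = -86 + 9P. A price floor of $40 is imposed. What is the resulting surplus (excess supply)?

Surplus = 218

Equilibrium price would be P* = 131/6, so the floor at 40 binds.
At P = 40: D = 56, S = 274.
Surplus = 274 − 56 = 218.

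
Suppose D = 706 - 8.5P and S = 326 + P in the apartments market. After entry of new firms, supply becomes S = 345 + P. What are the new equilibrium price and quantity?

Original equilibrium: P* = 40, Q* = 366.
New equilibrium: 706 - 8.5P = 345 + P, so 361 = 9.5P and P' = 38; Q' = 706 − 8.5(38) = 383.

P' = 38, Q' = 383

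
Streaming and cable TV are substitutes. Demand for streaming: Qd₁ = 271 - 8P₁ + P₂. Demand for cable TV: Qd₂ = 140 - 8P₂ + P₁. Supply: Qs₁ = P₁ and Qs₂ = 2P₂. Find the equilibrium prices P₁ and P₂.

P₁ = 2850/89, P₂ = 1531/89

Market 1: 271 - 8P₁ + P₂ = P₁ → 9P₁ - P₂ = 271.
Market 2: 10P₂ - P₁ = 140.
Eliminating P₂: 10×(1) + 1×(2) gives 89P₁ = 2850, so P₁ = 2850/89.
Back-substitute into (2): P₂ = (140 + 1×2850/89) / 10 = 1531/89.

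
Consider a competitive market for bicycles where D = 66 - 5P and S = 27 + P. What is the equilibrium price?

Set D = S: 66 - 5P = 27 + P.
39 = 6P, so P* = 6.5.
Q* = 66 − 5(6.5) = 33.5.

P* = 6.5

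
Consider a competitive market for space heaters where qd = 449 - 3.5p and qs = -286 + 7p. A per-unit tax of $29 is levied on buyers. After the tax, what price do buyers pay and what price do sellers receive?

Buyers pay 268/3, sellers receive 181/3

Pre-tax equilibrium: p* = 70, q* = 204.
Tax on buyers shifts demand to qd = 449 − 3.5(p + 29) = 347.5 - 3.5p.
347.5 - 3.5p = -286 + 7p gives seller price ps = 181/3; buyers pay pb = 181/3 + 29 = 268/3.
New quantity: q = 449 − 3.5(268/3) = 409/3.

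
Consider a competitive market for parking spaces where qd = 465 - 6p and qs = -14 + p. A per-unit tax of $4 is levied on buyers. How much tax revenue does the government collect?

Tax revenue = 204

Pre-tax equilibrium: p* = 479/7, q* = 381/7.
Tax on buyers shifts demand to qd = 465 − 6(p + 4) = 441 - 6p.
441 - 6p = -14 + p gives seller price ps = 65; buyers pay pb = 65 + 4 = 69.
New quantity: q = 465 − 6(69) = 51.
Revenue = 4 × 51 = 204.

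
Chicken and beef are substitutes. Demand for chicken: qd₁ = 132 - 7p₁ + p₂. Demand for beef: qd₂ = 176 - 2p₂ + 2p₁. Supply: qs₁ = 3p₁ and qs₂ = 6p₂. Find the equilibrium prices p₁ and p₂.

p₁ = 616/39, p₂ = 1012/39

Market 1: 132 - 7p₁ + p₂ = 3p₁ → 10p₁ - p₂ = 132.
Market 2: 8p₂ - 2p₁ = 176.
Eliminating p₂: 8×(1) + 1×(2) gives 78p₁ = 1232, so p₁ = 616/39.
Back-substitute into (2): p₂ = (176 + 2×616/39) / 8 = 1012/39.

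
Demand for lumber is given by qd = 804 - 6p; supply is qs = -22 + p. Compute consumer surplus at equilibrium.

Equilibrium: 804 - 6p = -22 + p gives p* = 118, q* = 96.
Demand choke price (qd = 0): p = 134.
CS = ½(134 − 118)(96) = 768.

Consumer surplus = 768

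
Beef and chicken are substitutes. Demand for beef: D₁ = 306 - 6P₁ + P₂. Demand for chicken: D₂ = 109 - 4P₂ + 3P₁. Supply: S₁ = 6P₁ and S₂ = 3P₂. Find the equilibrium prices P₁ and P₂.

Market 1: 306 - 6P₁ + P₂ = 6P₁ → 12P₁ - P₂ = 306.
Market 2: 7P₂ - 3P₁ = 109.
Eliminating P₂: 7×(1) + 1×(2) gives 81P₁ = 2251, so P₁ = 2251/81.
Back-substitute into (2): P₂ = (109 + 3×2251/81) / 7 = 742/27.

P₁ = 2251/81, P₂ = 742/27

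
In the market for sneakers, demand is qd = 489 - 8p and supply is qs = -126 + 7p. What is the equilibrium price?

Set qd = qs: 489 - 8p = -126 + 7p.
615 = 15p, so p* = 41.
q* = 489 − 8(41) = 161.

p* = 41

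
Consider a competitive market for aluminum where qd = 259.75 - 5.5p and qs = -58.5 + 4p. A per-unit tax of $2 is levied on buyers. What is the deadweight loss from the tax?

Pre-tax equilibrium: p* = 33.5, q* = 75.5.
Tax on buyers shifts demand to qd = 259.75 − 5.5(p + 2) = 248.75 - 5.5p.
248.75 - 5.5p = -58.5 + 4p gives seller price ps = 1229/38; buyers pay pb = 1229/38 + 2 = 1305/38.
New quantity: q = 259.75 − 5.5(1305/38) = 2693/38.
DWL = ½ × 2 × (75.5 − 2693/38) = 88/19.

Deadweight loss = 88/19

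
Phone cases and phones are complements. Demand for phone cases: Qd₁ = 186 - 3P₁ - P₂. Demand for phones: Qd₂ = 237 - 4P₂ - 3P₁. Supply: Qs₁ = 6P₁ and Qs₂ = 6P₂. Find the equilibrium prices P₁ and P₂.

Market 1: 186 - 3P₁ - P₂ = 6P₁ → 9P₁ + P₂ = 186.
Market 2: 10P₂ + 3P₁ = 237.
Eliminating P₂: 10×(1) − 1×(2) gives 87P₁ = 1623, so P₁ = 541/29.
Back-substitute into (2): P₂ = (237 − 3×541/29) / 10 = 525/29.

P₁ = 541/29, P₂ = 525/29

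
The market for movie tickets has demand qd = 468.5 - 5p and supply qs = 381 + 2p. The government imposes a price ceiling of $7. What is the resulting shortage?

Equilibrium price would be p* = 12.5, so the ceiling at 7 binds.
At p = 7: qd = 468.5 − 5(7) = 433.5, qs = 381 + 2(7) = 395.
Shortage = 433.5 − 395 = 38.5.

Shortage = 38.5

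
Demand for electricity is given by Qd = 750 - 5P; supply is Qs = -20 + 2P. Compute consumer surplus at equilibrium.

Equilibrium: 750 - 5P = -20 + 2P gives P* = 110, Q* = 200.
Demand choke price (Qd = 0): P = 150.
CS = ½(150 − 110)(200) = 4000.

Consumer surplus = 4000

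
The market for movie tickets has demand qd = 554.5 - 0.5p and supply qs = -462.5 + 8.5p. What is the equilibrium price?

p* = 113

Set qd = qs: 554.5 - 0.5p = -462.5 + 8.5p.
1017 = 9p, so p* = 113.
q* = 554.5 − 0.5(113) = 498.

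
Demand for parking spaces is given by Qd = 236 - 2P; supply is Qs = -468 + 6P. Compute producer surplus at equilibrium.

Producer surplus = 300

Equilibrium: 236 - 2P = -468 + 6P gives P* = 88, Q* = 60.
Supply starts at P = 78 (where Qs = 0).
PS = ½(88 − 78)(60) = 300.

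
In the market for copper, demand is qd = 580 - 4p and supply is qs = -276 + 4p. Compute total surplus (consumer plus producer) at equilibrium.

Equilibrium: 580 - 4p = -276 + 4p gives p* = 107, q* = 152.
Demand choke price: p = 145; supply starts at p = 69.
CS = ½(145 − 107)(152) = 2888; PS = ½(107 − 69)(152) = 2888.

Total surplus = 5776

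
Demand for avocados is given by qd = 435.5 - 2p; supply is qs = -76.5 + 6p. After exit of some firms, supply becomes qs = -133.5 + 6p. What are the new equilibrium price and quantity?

p' = 71.125, q' = 293.25

Original equilibrium: p* = 64, q* = 307.5.
New equilibrium: 435.5 - 2p = -133.5 + 6p, so 569 = 8p and p' = 71.125; q' = 435.5 − 2(71.125) = 293.25.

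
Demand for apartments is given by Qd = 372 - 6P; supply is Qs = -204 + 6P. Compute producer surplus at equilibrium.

Producer surplus = 588

Equilibrium: 372 - 6P = -204 + 6P gives P* = 48, Q* = 84.
Supply starts at P = 34 (where Qs = 0).
PS = ½(48 − 34)(84) = 588.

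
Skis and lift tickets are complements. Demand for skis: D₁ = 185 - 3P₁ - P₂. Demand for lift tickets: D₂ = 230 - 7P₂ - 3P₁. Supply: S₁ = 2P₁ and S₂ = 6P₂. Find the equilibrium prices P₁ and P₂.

Market 1: 185 - 3P₁ - P₂ = 2P₁ → 5P₁ + P₂ = 185.
Market 2: 13P₂ + 3P₁ = 230.
Eliminating P₂: 13×(1) − 1×(2) gives 62P₁ = 2175, so P₁ = 2175/62.
Back-substitute into (2): P₂ = (230 − 3×2175/62) / 13 = 595/62.

P₁ = 2175/62, P₂ = 595/62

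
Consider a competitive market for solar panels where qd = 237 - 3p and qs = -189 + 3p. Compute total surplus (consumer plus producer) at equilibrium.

Equilibrium: 237 - 3p = -189 + 3p gives p* = 71, q* = 24.
Demand choke price: p = 79; supply starts at p = 63.
CS = ½(79 − 71)(24) = 96; PS = ½(71 − 63)(24) = 96.

Total surplus = 192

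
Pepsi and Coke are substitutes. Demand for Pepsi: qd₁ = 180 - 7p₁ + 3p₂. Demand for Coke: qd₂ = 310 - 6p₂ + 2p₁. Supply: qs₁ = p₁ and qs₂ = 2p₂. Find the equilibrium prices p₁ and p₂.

Market 1: 180 - 7p₁ + 3p₂ = p₁ → 8p₁ - 3p₂ = 180.
Market 2: 8p₂ - 2p₁ = 310.
Eliminating p₂: 8×(1) + 3×(2) gives 58p₁ = 2370, so p₁ = 1185/29.
Back-substitute into (2): p₂ = (310 + 2×1185/29) / 8 = 1420/29.

p₁ = 1185/29, p₂ = 1420/29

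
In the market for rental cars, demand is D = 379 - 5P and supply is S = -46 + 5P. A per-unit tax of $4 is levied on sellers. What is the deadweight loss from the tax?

Deadweight loss = 20

Pre-tax equilibrium: P* = 42.5, Q* = 166.5.
Tax on sellers shifts supply to S = -46 + 5(P − 4) = -66 + 5P.
379 - 5P = -66 + 5P gives buyer price Pb = 44.5; sellers receive Ps = 44.5 − 4 = 40.5.
New quantity: Q = 379 − 5(44.5) = 156.5.
DWL = ½ × 4 × (166.5 − 156.5) = 20.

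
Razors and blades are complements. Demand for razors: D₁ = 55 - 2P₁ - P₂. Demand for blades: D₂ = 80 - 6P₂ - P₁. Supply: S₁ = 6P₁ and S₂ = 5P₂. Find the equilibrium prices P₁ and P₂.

Market 1: 55 - 2P₁ - P₂ = 6P₁ → 8P₁ + P₂ = 55.
Market 2: 11P₂ + P₁ = 80.
Eliminating P₂: 11×(1) − 1×(2) gives 87P₁ = 525, so P₁ = 175/29.
Back-substitute into (2): P₂ = (80 − 1×175/29) / 11 = 195/29.

P₁ = 175/29, P₂ = 195/29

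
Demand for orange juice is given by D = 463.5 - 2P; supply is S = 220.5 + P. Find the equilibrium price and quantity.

Set D = S: 463.5 - 2P = 220.5 + P.
243 = 3P, so P* = 81.
Q* = 463.5 − 2(81) = 301.5.

P* = 81, Q* = 301.5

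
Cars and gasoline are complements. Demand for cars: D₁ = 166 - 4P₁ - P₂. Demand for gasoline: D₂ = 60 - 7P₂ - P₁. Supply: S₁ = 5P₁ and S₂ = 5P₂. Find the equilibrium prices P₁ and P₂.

Market 1: 166 - 4P₁ - P₂ = 5P₁ → 9P₁ + P₂ = 166.
Market 2: 12P₂ + P₁ = 60.
Eliminating P₂: 12×(1) − 1×(2) gives 107P₁ = 1932, so P₁ = 1932/107.
Back-substitute into (2): P₂ = (60 − 1×1932/107) / 12 = 374/107.

P₁ = 1932/107, P₂ = 374/107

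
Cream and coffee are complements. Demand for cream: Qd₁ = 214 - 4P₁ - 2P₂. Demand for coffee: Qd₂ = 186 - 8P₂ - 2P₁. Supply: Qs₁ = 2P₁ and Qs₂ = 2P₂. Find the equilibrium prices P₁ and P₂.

Market 1: 214 - 4P₁ - 2P₂ = 2P₁ → 6P₁ + 2P₂ = 214.
Market 2: 10P₂ + 2P₁ = 186.
Eliminating P₂: 10×(1) − 2×(2) gives 56P₁ = 1768, so P₁ = 221/7.
Back-substitute into (2): P₂ = (186 − 2×221/7) / 10 = 86/7.

P₁ = 221/7, P₂ = 86/7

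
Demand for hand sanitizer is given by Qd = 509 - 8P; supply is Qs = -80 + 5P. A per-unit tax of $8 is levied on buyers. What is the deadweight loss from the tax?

Pre-tax equilibrium: P* = 589/13, Q* = 1905/13.
Tax on buyers shifts demand to Qd = 509 − 8(P + 8) = 445 - 8P.
445 - 8P = -80 + 5P gives seller price Ps = 525/13; buyers pay Pb = 525/13 + 8 = 629/13.
New quantity: Q = 509 − 8(629/13) = 1585/13.
DWL = ½ × 8 × (1905/13 − 1585/13) = 1280/13.

Deadweight loss = 1280/13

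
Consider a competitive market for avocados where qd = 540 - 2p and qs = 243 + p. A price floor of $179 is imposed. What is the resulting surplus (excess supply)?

Surplus = 240

Equilibrium price would be p* = 99, so the floor at 179 binds.
At p = 179: qd = 182, qs = 422.
Surplus = 422 − 182 = 240.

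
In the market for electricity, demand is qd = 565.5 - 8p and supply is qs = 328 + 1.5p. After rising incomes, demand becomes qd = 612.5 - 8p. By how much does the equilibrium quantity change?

Δq = 141/19

Original equilibrium: p* = 25, q* = 365.5.
New equilibrium: 612.5 - 8p = 328 + 1.5p, so 284.5 = 9.5p and p' = 569/19; q' = 612.5 − 8(569/19) = 14171/38.
Change in quantity: 14171/38 − 365.5 = 141/19.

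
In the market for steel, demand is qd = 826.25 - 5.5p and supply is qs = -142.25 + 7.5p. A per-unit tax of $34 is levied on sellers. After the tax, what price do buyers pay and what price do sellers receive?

Pre-tax equilibrium: p* = 74.5, q* = 416.5.
Tax on sellers shifts supply to qs = -142.25 + 7.5(p − 34) = -397.25 + 7.5p.
826.25 - 5.5p = -397.25 + 7.5p gives buyer price pb = 2447/26; sellers receive ps = 2447/26 − 34 = 1563/26.
New quantity: q = 826.25 − 5.5(2447/26) = 4012/13.

Buyers pay 2447/26, sellers receive 1563/26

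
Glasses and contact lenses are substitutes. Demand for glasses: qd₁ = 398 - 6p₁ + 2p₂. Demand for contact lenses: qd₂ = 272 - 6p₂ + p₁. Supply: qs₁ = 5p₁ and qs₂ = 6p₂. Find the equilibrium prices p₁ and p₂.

p₁ = 532/13, p₂ = 339/13

Market 1: 398 - 6p₁ + 2p₂ = 5p₁ → 11p₁ - 2p₂ = 398.
Market 2: 12p₂ - p₁ = 272.
Eliminating p₂: 12×(1) + 2×(2) gives 130p₁ = 5320, so p₁ = 532/13.
Back-substitute into (2): p₂ = (272 + 1×532/13) / 12 = 339/13.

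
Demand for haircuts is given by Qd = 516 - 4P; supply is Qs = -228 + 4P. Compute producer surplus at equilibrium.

Producer surplus = 2592

Equilibrium: 516 - 4P = -228 + 4P gives P* = 93, Q* = 144.
Supply starts at P = 57 (where Qs = 0).
PS = ½(93 − 57)(144) = 2592.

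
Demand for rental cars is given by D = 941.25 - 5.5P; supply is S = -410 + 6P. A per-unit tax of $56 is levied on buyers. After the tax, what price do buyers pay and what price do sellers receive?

Buyers pay 6749/46, sellers receive 4173/46

Pre-tax equilibrium: P* = 117.5, Q* = 295.
Tax on buyers shifts demand to D = 941.25 − 5.5(P + 56) = 633.25 - 5.5P.
633.25 - 5.5P = -410 + 6P gives seller price Ps = 4173/46; buyers pay Pb = 4173/46 + 56 = 6749/46.
New quantity: Q = 941.25 − 5.5(6749/46) = 3089/23.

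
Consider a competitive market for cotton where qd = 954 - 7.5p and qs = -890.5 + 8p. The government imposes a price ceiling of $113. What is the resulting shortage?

Equilibrium price would be p* = 119, so the ceiling at 113 binds.
At p = 113: qd = 954 − 7.5(113) = 106.5, qs = -890.5 + 8(113) = 13.5.
Shortage = 106.5 − 13.5 = 93.

Shortage = 93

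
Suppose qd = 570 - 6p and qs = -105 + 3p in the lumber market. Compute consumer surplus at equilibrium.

Equilibrium: 570 - 6p = -105 + 3p gives p* = 75, q* = 120.
Demand choke price (qd = 0): p = 95.
CS = ½(95 − 75)(120) = 1200.

Consumer surplus = 1200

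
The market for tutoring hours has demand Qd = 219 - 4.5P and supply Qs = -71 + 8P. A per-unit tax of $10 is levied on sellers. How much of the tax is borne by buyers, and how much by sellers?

Pre-tax equilibrium: P* = 23.2, Q* = 114.6.
Tax on sellers shifts supply to Qs = -71 + 8(P − 10) = -151 + 8P.
219 - 4.5P = -151 + 8P gives buyer price Pb = 29.6; sellers receive Ps = 29.6 − 10 = 19.6.
New quantity: Q = 219 − 4.5(29.6) = 85.8.
Buyer burden = 29.6 − 23.2 = 6.4; seller burden = 23.2 − 19.6 = 3.6.

Buyers bear $6.4, sellers bear $3.6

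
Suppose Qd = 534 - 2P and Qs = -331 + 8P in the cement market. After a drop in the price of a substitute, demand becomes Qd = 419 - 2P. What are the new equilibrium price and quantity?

P' = 75, Q' = 269

Original equilibrium: P* = 86.5, Q* = 361.
New equilibrium: 419 - 2P = -331 + 8P, so 750 = 10P and P' = 75; Q' = 419 − 2(75) = 269.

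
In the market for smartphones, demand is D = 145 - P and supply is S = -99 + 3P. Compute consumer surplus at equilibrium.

Equilibrium: 145 - P = -99 + 3P gives P* = 61, Q* = 84.
Demand choke price (D = 0): P = 145.
CS = ½(145 − 61)(84) = 3528.

Consumer surplus = 3528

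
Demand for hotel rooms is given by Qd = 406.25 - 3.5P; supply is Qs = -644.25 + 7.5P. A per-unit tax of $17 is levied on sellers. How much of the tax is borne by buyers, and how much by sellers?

Pre-tax equilibrium: P* = 95.5, Q* = 72.
Tax on sellers shifts supply to Qs = -644.25 + 7.5(P − 17) = -771.75 + 7.5P.
406.25 - 3.5P = -771.75 + 7.5P gives buyer price Pb = 1178/11; sellers receive Ps = 1178/11 − 17 = 991/11.
New quantity: Q = 406.25 − 3.5(1178/11) = 1383/44.
Buyer burden = 1178/11 − 95.5 = 255/22; seller burden = 95.5 − 991/11 = 119/22.

Buyers bear 255/22, sellers bear 119/22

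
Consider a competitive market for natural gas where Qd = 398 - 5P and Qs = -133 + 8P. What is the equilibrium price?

Set Qd = Qs: 398 - 5P = -133 + 8P.
531 = 13P, so P* = 531/13.
Q* = 398 − 5(531/13) = 2519/13.

P* = 531/13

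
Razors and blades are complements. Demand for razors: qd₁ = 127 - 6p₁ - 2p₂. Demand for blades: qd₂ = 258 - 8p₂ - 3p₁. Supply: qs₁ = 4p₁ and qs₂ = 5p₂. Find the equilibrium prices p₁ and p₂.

p₁ = 1135/124, p₂ = 2199/124

Market 1: 127 - 6p₁ - 2p₂ = 4p₁ → 10p₁ + 2p₂ = 127.
Market 2: 13p₂ + 3p₁ = 258.
Eliminating p₂: 13×(1) − 2×(2) gives 124p₁ = 1135, so p₁ = 1135/124.
Back-substitute into (2): p₂ = (258 − 3×1135/124) / 13 = 2199/124.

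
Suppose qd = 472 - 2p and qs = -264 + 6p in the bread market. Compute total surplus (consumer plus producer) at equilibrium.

Total surplus = 27648

Equilibrium: 472 - 2p = -264 + 6p gives p* = 92, q* = 288.
Demand choke price: p = 236; supply starts at p = 44.
CS = ½(236 − 92)(288) = 20736; PS = ½(92 − 44)(288) = 6912.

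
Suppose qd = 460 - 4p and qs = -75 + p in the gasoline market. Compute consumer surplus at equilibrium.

Consumer surplus = 128

Equilibrium: 460 - 4p = -75 + p gives p* = 107, q* = 32.
Demand choke price (qd = 0): p = 115.
CS = ½(115 − 107)(32) = 128.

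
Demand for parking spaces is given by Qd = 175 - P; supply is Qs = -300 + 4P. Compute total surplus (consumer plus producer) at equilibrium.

Total surplus = 4000

Equilibrium: 175 - P = -300 + 4P gives P* = 95, Q* = 80.
Demand choke price: P = 175; supply starts at P = 75.
CS = ½(175 − 95)(80) = 3200; PS = ½(95 − 75)(80) = 800.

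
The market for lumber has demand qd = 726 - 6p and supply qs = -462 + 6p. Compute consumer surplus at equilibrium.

Equilibrium: 726 - 6p = -462 + 6p gives p* = 99, q* = 132.
Demand choke price (qd = 0): p = 121.
CS = ½(121 − 99)(132) = 1452.

Consumer surplus = 1452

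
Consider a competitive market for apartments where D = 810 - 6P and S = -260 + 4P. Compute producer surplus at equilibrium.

Equilibrium: 810 - 6P = -260 + 4P gives P* = 107, Q* = 168.
Supply starts at P = 65 (where S = 0).
PS = ½(107 − 65)(168) = 3528.

Producer surplus = 3528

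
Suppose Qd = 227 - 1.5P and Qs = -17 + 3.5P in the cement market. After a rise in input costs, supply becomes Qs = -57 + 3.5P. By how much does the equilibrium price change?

Original equilibrium: P* = 48.8, Q* = 153.8.
New equilibrium: 227 - 1.5P = -57 + 3.5P, so 284 = 5P and P' = 56.8; Q' = 227 − 1.5(56.8) = 141.8.
Change in price: 56.8 − 48.8 = 8.

ΔP = 8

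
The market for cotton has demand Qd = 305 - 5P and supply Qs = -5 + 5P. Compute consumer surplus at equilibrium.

Equilibrium: 305 - 5P = -5 + 5P gives P* = 31, Q* = 150.
Demand choke price (Qd = 0): P = 61.
CS = ½(61 − 31)(150) = 2250.

Consumer surplus = 2250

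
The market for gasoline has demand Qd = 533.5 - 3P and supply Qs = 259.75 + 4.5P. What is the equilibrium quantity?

Q* = 424

Set Qd = Qs: 533.5 - 3P = 259.75 + 4.5P.
273.75 = 7.5P, so P* = 36.5.
Q* = 533.5 − 3(36.5) = 424.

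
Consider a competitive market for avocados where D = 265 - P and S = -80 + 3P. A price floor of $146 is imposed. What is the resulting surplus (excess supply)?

Surplus = 239

Equilibrium price would be P* = 86.25, so the floor at 146 binds.
At P = 146: D = 119, S = 358.
Surplus = 358 − 119 = 239.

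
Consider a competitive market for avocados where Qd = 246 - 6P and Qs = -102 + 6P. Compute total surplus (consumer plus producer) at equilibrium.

Total surplus = 864

Equilibrium: 246 - 6P = -102 + 6P gives P* = 29, Q* = 72.
Demand choke price: P = 41; supply starts at P = 17.
CS = ½(41 − 29)(72) = 432; PS = ½(29 − 17)(72) = 432.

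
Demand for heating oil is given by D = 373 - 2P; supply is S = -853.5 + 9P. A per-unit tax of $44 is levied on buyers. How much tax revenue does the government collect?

Tax revenue = 3432

Pre-tax equilibrium: P* = 111.5, Q* = 150.
Tax on buyers shifts demand to D = 373 − 2(P + 44) = 285 - 2P.
285 - 2P = -853.5 + 9P gives seller price Ps = 103.5; buyers pay Pb = 103.5 + 44 = 147.5.
New quantity: Q = 373 − 2(147.5) = 78.
Revenue = 44 × 78 = 3432.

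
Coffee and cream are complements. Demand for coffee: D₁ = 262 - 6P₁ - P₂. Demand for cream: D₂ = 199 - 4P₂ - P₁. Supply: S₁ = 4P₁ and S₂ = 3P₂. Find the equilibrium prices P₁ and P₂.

P₁ = 545/23, P₂ = 576/23

Market 1: 262 - 6P₁ - P₂ = 4P₁ → 10P₁ + P₂ = 262.
Market 2: 7P₂ + P₁ = 199.
Eliminating P₂: 7×(1) − 1×(2) gives 69P₁ = 1635, so P₁ = 545/23.
Back-substitute into (2): P₂ = (199 − 1×545/23) / 7 = 576/23.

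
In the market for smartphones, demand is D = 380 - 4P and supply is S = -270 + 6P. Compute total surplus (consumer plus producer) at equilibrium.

Equilibrium: 380 - 4P = -270 + 6P gives P* = 65, Q* = 120.
Demand choke price: P = 95; supply starts at P = 45.
CS = ½(95 − 65)(120) = 1800; PS = ½(65 − 45)(120) = 1200.

Total surplus = 3000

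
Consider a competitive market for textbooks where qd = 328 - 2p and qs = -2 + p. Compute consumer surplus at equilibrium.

Consumer surplus = 2916

Equilibrium: 328 - 2p = -2 + p gives p* = 110, q* = 108.
Demand choke price (qd = 0): p = 164.
CS = ½(164 − 110)(108) = 2916.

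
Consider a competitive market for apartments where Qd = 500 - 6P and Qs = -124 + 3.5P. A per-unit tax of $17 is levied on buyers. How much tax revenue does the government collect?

Tax revenue = 22066/19

Pre-tax equilibrium: P* = 1248/19, Q* = 2012/19.
Tax on buyers shifts demand to Qd = 500 − 6(P + 17) = 398 - 6P.
398 - 6P = -124 + 3.5P gives seller price Ps = 1044/19; buyers pay Pb = 1044/19 + 17 = 1367/19.
New quantity: Q = 500 − 6(1367/19) = 1298/19.
Revenue = 17 × 1298/19 = 22066/19.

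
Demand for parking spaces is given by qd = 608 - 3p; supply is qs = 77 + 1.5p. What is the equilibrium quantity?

q* = 254

Set qd = qs: 608 - 3p = 77 + 1.5p.
531 = 4.5p, so p* = 118.
q* = 608 − 3(118) = 254.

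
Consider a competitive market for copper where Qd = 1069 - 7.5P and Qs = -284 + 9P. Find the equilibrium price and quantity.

P* = 82, Q* = 454

Set Qd = Qs: 1069 - 7.5P = -284 + 9P.
1353 = 16.5P, so P* = 82.
Q* = 1069 − 7.5(82) = 454.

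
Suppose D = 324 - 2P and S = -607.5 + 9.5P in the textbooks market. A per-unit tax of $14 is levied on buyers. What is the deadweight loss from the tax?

Deadweight loss = 3724/23

Pre-tax equilibrium: P* = 81, Q* = 162.
Tax on buyers shifts demand to D = 324 − 2(P + 14) = 296 - 2P.
296 - 2P = -607.5 + 9.5P gives seller price Ps = 1807/23; buyers pay Pb = 1807/23 + 14 = 2129/23.
New quantity: Q = 324 − 2(2129/23) = 3194/23.
DWL = ½ × 14 × (162 − 3194/23) = 3724/23.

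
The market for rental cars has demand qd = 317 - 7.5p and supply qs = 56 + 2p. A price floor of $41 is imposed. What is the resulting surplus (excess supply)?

Equilibrium price would be p* = 522/19, so the floor at 41 binds.
At p = 41: qd = 9.5, qs = 138.
Surplus = 138 − 9.5 = 128.5.

Surplus = 128.5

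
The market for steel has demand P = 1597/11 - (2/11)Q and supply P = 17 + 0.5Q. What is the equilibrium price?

P* = 111

Set the two price expressions equal: 1597/11 - (2/11)Q = 17 + 0.5Q.
1410/11 = (15/22)Q, so Q* = 188.
P* = 1597/11 − (2/11)(188) = 111.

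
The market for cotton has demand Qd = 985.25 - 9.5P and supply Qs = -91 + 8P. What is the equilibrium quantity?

Set Qd = Qs: 985.25 - 9.5P = -91 + 8P.
1076.25 = 17.5P, so P* = 61.5.
Q* = 985.25 − 9.5(61.5) = 401.

Q* = 401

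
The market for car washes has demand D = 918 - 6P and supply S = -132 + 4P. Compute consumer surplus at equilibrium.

Consumer surplus = 6912

Equilibrium: 918 - 6P = -132 + 4P gives P* = 105, Q* = 288.
Demand choke price (D = 0): P = 153.
CS = ½(153 − 105)(288) = 6912.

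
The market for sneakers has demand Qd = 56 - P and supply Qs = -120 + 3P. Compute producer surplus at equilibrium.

Equilibrium: 56 - P = -120 + 3P gives P* = 44, Q* = 12.
Supply starts at P = 40 (where Qs = 0).
PS = ½(44 − 40)(12) = 24.

Producer surplus = 24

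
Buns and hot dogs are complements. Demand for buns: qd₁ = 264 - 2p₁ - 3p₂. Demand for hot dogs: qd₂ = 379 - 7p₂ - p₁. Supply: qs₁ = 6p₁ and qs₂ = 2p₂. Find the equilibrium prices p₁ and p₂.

p₁ = 413/23, p₂ = 2768/69

Market 1: 264 - 2p₁ - 3p₂ = 6p₁ → 8p₁ + 3p₂ = 264.
Market 2: 9p₂ + p₁ = 379.
Eliminating p₂: 9×(1) − 3×(2) gives 69p₁ = 1239, so p₁ = 413/23.
Back-substitute into (2): p₂ = (379 − 1×413/23) / 9 = 2768/69.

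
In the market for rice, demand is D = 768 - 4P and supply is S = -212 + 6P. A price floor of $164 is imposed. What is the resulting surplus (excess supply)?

Surplus = 660

Equilibrium price would be P* = 98, so the floor at 164 binds.
At P = 164: D = 112, S = 772.
Surplus = 772 − 112 = 660.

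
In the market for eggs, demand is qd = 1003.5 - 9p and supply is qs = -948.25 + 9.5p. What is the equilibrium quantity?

Set qd = qs: 1003.5 - 9p = -948.25 + 9.5p.
1951.75 = 18.5p, so p* = 105.5.
q* = 1003.5 − 9(105.5) = 54.

q* = 54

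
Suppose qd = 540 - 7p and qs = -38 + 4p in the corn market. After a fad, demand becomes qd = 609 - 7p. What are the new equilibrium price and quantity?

p' = 647/11, q' = 2170/11

Original equilibrium: p* = 578/11, q* = 1894/11.
New equilibrium: 609 - 7p = -38 + 4p, so 647 = 11p and p' = 647/11; q' = 609 − 7(647/11) = 2170/11.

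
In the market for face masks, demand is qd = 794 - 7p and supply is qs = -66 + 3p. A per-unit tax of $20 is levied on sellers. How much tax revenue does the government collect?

Tax revenue = 3000

Pre-tax equilibrium: p* = 86, q* = 192.
Tax on sellers shifts supply to qs = -66 + 3(p − 20) = -126 + 3p.
794 - 7p = -126 + 3p gives buyer price pb = 92; sellers receive ps = 92 − 20 = 72.
New quantity: q = 794 − 7(92) = 150.
Revenue = 20 × 150 = 3000.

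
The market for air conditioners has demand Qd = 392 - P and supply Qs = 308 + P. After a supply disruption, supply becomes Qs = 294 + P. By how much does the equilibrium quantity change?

Original equilibrium: P* = 42, Q* = 350.
New equilibrium: 392 - P = 294 + P, so 98 = 2P and P' = 49; Q' = 392 − 1(49) = 343.
Change in quantity: 343 − 350 = -7.

ΔQ = -7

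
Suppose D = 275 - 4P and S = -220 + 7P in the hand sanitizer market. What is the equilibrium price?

P* = 45

Set D = S: 275 - 4P = -220 + 7P.
495 = 11P, so P* = 45.
Q* = 275 − 4(45) = 95.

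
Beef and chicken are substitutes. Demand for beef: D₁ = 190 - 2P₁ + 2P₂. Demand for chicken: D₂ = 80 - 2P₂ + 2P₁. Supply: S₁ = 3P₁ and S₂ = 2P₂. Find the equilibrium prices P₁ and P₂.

Market 1: 190 - 2P₁ + 2P₂ = 3P₁ → 5P₁ - 2P₂ = 190.
Market 2: 4P₂ - 2P₁ = 80.
Eliminating P₂: 4×(1) + 2×(2) gives 16P₁ = 920, so P₁ = 57.5.
Back-substitute into (2): P₂ = (80 + 2×57.5) / 4 = 48.75.

P₁ = 57.5, P₂ = 48.75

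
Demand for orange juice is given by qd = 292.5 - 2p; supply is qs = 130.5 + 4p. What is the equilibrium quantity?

Set qd = qs: 292.5 - 2p = 130.5 + 4p.
162 = 6p, so p* = 27.
q* = 292.5 − 2(27) = 238.5.

q* = 238.5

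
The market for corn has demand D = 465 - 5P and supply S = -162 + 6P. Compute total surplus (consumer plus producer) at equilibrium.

Equilibrium: 465 - 5P = -162 + 6P gives P* = 57, Q* = 180.
Demand choke price: P = 93; supply starts at P = 27.
CS = ½(93 − 57)(180) = 3240; PS = ½(57 − 27)(180) = 2700.

Total surplus = 5940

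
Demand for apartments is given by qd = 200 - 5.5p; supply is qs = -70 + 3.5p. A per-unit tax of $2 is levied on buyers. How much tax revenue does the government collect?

Tax revenue = 553/9

Pre-tax equilibrium: p* = 30, q* = 35.
Tax on buyers shifts demand to qd = 200 − 5.5(p + 2) = 189 - 5.5p.
189 - 5.5p = -70 + 3.5p gives seller price ps = 259/9; buyers pay pb = 259/9 + 2 = 277/9.
New quantity: q = 200 − 5.5(277/9) = 553/18.
Revenue = 2 × 553/18 = 553/9.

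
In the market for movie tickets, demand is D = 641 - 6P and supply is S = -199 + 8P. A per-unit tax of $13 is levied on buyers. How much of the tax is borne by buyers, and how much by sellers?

Buyers bear 52/7, sellers bear 39/7

Pre-tax equilibrium: P* = 60, Q* = 281.
Tax on buyers shifts demand to D = 641 − 6(P + 13) = 563 - 6P.
563 - 6P = -199 + 8P gives seller price Ps = 381/7; buyers pay Pb = 381/7 + 13 = 472/7.
New quantity: Q = 641 − 6(472/7) = 1655/7.
Buyer burden = 472/7 − 60 = 52/7; seller burden = 60 − 381/7 = 39/7.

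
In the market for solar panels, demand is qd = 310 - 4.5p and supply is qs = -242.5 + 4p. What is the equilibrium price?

p* = 65

Set qd = qs: 310 - 4.5p = -242.5 + 4p.
552.5 = 8.5p, so p* = 65.
q* = 310 − 4.5(65) = 17.5.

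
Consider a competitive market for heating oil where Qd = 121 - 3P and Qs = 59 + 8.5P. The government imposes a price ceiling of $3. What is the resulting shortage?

Equilibrium price would be P* = 124/23, so the ceiling at 3 binds.
At P = 3: Qd = 121 − 3(3) = 112, Qs = 59 + 8.5(3) = 84.5.
Shortage = 112 − 84.5 = 27.5.

Shortage = 27.5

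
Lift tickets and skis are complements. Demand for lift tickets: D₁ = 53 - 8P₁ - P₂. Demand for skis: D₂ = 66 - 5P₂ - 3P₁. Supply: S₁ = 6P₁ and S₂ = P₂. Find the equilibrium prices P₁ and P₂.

P₁ = 28/9, P₂ = 85/9

Market 1: 53 - 8P₁ - P₂ = 6P₁ → 14P₁ + P₂ = 53.
Market 2: 6P₂ + 3P₁ = 66.
Eliminating P₂: 6×(1) − 1×(2) gives 81P₁ = 252, so P₁ = 28/9.
Back-substitute into (2): P₂ = (66 − 3×28/9) / 6 = 85/9.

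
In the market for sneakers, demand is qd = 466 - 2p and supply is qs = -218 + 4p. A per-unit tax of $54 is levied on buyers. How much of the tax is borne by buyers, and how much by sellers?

Buyers bear $36, sellers bear $18

Pre-tax equilibrium: p* = 114, q* = 238.
Tax on buyers shifts demand to qd = 466 − 2(p + 54) = 358 - 2p.
358 - 2p = -218 + 4p gives seller price ps = 96; buyers pay pb = 96 + 54 = 150.
New quantity: q = 466 − 2(150) = 166.
Buyer burden = 150 − 114 = 36; seller burden = 114 − 96 = 18.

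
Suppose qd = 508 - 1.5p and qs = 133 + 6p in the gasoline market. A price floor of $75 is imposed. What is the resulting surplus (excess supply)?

Equilibrium price would be p* = 50, so the floor at 75 binds.
At p = 75: qd = 395.5, qs = 583.
Surplus = 583 − 395.5 = 187.5.

Surplus = 187.5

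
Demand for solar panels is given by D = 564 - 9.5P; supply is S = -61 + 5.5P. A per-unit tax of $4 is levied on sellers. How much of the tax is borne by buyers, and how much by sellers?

Buyers bear 22/15, sellers bear 38/15

Pre-tax equilibrium: P* = 125/3, Q* = 1009/6.
Tax on sellers shifts supply to S = -61 + 5.5(P − 4) = -83 + 5.5P.
564 - 9.5P = -83 + 5.5P gives buyer price Pb = 647/15; sellers receive Ps = 647/15 − 4 = 587/15.
New quantity: Q = 564 − 9.5(647/15) = 4627/30.
Buyer burden = 647/15 − 125/3 = 22/15; seller burden = 125/3 − 587/15 = 38/15.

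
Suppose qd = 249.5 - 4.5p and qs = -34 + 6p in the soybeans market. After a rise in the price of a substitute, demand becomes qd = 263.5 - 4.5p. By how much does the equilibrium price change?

Δp = 4/3

Original equilibrium: p* = 27, q* = 128.
New equilibrium: 263.5 - 4.5p = -34 + 6p, so 297.5 = 10.5p and p' = 85/3; q' = 263.5 − 4.5(85/3) = 136.
Change in price: 85/3 − 27 = 4/3.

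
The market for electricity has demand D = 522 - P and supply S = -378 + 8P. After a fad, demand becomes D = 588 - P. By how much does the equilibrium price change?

Original equilibrium: P* = 100, Q* = 422.
New equilibrium: 588 - P = -378 + 8P, so 966 = 9P and P' = 322/3; Q' = 588 − 1(322/3) = 1442/3.
Change in price: 322/3 − 100 = 22/3.

ΔP = 22/3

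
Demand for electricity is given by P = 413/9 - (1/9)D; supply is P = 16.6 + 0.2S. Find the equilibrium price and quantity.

Set the two price expressions equal: 413/9 - (1/9)Q = 16.6 + 0.2Q.
1318/45 = (14/45)Q, so Q* = 659/7.
P* = 413/9 − (1/9)(659/7) = 248/7.

P* = 248/7, Q* = 659/7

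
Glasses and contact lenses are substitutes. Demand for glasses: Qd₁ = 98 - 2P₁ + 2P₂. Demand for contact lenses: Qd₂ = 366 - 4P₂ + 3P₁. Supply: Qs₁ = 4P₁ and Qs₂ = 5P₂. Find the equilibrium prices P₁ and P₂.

P₁ = 33.625, P₂ = 51.875

Market 1: 98 - 2P₁ + 2P₂ = 4P₁ → 6P₁ - 2P₂ = 98.
Market 2: 9P₂ - 3P₁ = 366.
Eliminating P₂: 9×(1) + 2×(2) gives 48P₁ = 1614, so P₁ = 33.625.
Back-substitute into (2): P₂ = (366 + 3×33.625) / 9 = 51.875.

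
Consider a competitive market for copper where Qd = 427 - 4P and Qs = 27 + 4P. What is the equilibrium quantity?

Q* = 227

Set Qd = Qs: 427 - 4P = 27 + 4P.
400 = 8P, so P* = 50.
Q* = 427 − 4(50) = 227.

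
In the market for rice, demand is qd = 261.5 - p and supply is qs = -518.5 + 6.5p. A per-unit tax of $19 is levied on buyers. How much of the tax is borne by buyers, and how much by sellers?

Buyers bear 247/15, sellers bear 38/15

Pre-tax equilibrium: p* = 104, q* = 157.5.
Tax on buyers shifts demand to qd = 261.5 − 1(p + 19) = 242.5 - p.
242.5 - p = -518.5 + 6.5p gives seller price ps = 1522/15; buyers pay pb = 1522/15 + 19 = 1807/15.
New quantity: q = 261.5 − 1(1807/15) = 4231/30.
Buyer burden = 1807/15 − 104 = 247/15; seller burden = 104 − 1522/15 = 38/15.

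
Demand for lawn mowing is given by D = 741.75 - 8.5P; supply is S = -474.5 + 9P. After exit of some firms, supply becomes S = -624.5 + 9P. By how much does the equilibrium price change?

ΔP = 60/7

Original equilibrium: P* = 69.5, Q* = 151.
New equilibrium: 741.75 - 8.5P = -624.5 + 9P, so 1366.25 = 17.5P and P' = 1093/14; Q' = 741.75 − 8.5(1093/14) = 547/7.
Change in price: 1093/14 − 69.5 = 60/7.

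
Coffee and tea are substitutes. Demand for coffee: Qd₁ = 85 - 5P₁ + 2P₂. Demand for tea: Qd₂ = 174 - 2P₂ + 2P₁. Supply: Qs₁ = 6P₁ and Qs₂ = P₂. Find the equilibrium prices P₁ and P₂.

P₁ = 603/29, P₂ = 2084/29

Market 1: 85 - 5P₁ + 2P₂ = 6P₁ → 11P₁ - 2P₂ = 85.
Market 2: 3P₂ - 2P₁ = 174.
Eliminating P₂: 3×(1) + 2×(2) gives 29P₁ = 603, so P₁ = 603/29.
Back-substitute into (2): P₂ = (174 + 2×603/29) / 3 = 2084/29.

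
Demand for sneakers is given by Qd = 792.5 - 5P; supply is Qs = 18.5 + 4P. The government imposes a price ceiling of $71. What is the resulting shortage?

Shortage = 135

Equilibrium price would be P* = 86, so the ceiling at 71 binds.
At P = 71: Qd = 792.5 − 5(71) = 437.5, Qs = 18.5 + 4(71) = 302.5.
Shortage = 437.5 − 302.5 = 135.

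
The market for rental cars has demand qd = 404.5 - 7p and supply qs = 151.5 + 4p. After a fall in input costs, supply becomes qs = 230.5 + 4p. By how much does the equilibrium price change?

Δp = -79/11

Original equilibrium: p* = 23, q* = 243.5.
New equilibrium: 404.5 - 7p = 230.5 + 4p, so 174 = 11p and p' = 174/11; q' = 404.5 − 7(174/11) = 6463/22.
Change in price: 174/11 − 23 = -79/11.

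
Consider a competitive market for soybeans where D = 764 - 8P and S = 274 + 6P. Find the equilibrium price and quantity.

Set D = S: 764 - 8P = 274 + 6P.
490 = 14P, so P* = 35.
Q* = 764 − 8(35) = 484.

P* = 35, Q* = 484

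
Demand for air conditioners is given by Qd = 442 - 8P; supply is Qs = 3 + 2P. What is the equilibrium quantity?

Q* = 90.8

Set Qd = Qs: 442 - 8P = 3 + 2P.
439 = 10P, so P* = 43.9.
Q* = 442 − 8(43.9) = 90.8.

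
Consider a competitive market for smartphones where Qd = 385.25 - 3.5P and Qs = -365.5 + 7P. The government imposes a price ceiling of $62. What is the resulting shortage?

Equilibrium price would be P* = 71.5, so the ceiling at 62 binds.
At P = 62: Qd = 385.25 − 3.5(62) = 168.25, Qs = -365.5 + 7(62) = 68.5.
Shortage = 168.25 − 68.5 = 99.75.

Shortage = 99.75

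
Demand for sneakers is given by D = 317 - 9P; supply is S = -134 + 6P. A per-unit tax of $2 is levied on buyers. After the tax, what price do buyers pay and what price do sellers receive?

Pre-tax equilibrium: P* = 451/15, Q* = 46.4.
Tax on buyers shifts demand to D = 317 − 9(P + 2) = 299 - 9P.
299 - 9P = -134 + 6P gives seller price Ps = 433/15; buyers pay Pb = 433/15 + 2 = 463/15.
New quantity: Q = 317 − 9(463/15) = 39.2.

Buyers pay 463/15, sellers receive 433/15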